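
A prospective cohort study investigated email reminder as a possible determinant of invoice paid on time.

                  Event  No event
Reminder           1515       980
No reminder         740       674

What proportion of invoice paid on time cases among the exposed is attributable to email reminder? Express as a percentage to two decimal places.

13.81

Cells: a = 1515, b = 980, c = 740, d = 674.
Risk in exposed = 1515/2495 = 0.60721; risk in unexposed = 740/1414 = 0.52334.
RR = 0.60721/0.52334 = 1.16027
AR% = (RR − 1)/RR × 100 = (1.16027 − 1)/1.16027 × 100 = 13.8133%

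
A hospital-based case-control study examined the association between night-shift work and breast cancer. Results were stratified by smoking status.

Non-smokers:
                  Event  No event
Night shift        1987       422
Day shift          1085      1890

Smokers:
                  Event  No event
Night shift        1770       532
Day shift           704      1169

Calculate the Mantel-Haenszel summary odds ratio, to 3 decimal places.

6.828

OR_MH = Σ(aᵢdᵢ/nᵢ) / Σ(bᵢcᵢ/nᵢ), where nᵢ is the stratum total.
Stratum 1 (Non-smokers): n = 5384; a·d/n = 1987·1890/5384 = 697.5167; b·c/n = 422·1085/5384 = 85.0427
Stratum 2 (Smokers): n = 4175; a·d/n = 1770·1169/4175 = 495.6000; b·c/n = 532·704/4175 = 89.7073
OR_MH = (697.5167 + 495.6000) / (85.0427 + 89.7073) = 1193.1167 / 174.7500 = 6.82756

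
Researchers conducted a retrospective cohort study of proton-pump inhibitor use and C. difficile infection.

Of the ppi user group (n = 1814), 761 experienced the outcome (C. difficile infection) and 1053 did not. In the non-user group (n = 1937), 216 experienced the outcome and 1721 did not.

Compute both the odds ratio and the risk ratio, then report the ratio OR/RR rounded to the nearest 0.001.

From the description: a = 761, b = 1053, c = 216, d = 1721.
OR = (761·1721)/(1053·216) = 1309681/227448 = 5.75816
Risk in exposed = 761/1814 = 0.41951; risk in unexposed = 216/1937 = 0.11151; RR = 3.76204
OR/RR = 5.75816 / 3.76204 = 1.53059
The outcome is not rare, so the OR lies further from 1 than the RR.

1.531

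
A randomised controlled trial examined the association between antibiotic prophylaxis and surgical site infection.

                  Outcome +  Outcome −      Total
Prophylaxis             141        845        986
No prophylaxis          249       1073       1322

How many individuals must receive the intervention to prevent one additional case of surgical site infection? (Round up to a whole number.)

23

Risk in treated group = 141/986 = 0.14300; risk in control = 249/1322 = 0.18835.
Absolute risk reduction = 0.18835 − 0.14300 = 0.04535
NNT = 1 / ARR = 1 / 0.04535 = 22.051 → round up → 23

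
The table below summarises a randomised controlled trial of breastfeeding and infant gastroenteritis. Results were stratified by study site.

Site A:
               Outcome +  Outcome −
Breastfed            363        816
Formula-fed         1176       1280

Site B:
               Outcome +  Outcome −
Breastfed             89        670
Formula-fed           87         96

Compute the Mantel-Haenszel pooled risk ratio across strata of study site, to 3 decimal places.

RR_MH = Σ(aᵢ·n₀ᵢ/nᵢ) / Σ(cᵢ·n₁ᵢ/nᵢ), with n₁ᵢ = aᵢ+bᵢ (exposed), n₀ᵢ = cᵢ+dᵢ (unexposed), nᵢ = n₁ᵢ+n₀ᵢ.
Stratum 1 (Site A): n₁ = 1179, n₀ = 2456, n = 3635; a·n₀/n = 363·2456/3635 = 245.2622; c·n₁/n = 1176·1179/3635 = 381.4316
Stratum 2 (Site B): n₁ = 759, n₀ = 183, n = 942; a·n₀/n = 89·183/942 = 17.2898; c·n₁/n = 87·759/942 = 70.0987
RR_MH = (245.2622 + 17.2898) / (381.4316 + 70.0987) = 262.5520 / 451.5304 = 0.58147

0.581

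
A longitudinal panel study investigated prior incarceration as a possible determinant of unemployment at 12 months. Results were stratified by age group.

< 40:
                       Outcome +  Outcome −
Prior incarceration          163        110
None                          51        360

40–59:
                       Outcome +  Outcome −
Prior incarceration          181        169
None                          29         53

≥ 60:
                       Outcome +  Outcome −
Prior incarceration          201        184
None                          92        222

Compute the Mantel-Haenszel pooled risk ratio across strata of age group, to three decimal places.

RR_MH = Σ(aᵢ·n₀ᵢ/nᵢ) / Σ(cᵢ·n₁ᵢ/nᵢ), with n₁ᵢ = aᵢ+bᵢ (exposed), n₀ᵢ = cᵢ+dᵢ (unexposed), nᵢ = n₁ᵢ+n₀ᵢ.
Stratum 1 (< 40): n₁ = 273, n₀ = 411, n = 684; a·n₀/n = 163·411/684 = 97.9430; c·n₁/n = 51·273/684 = 20.3553
Stratum 2 (40–59): n₁ = 350, n₀ = 82, n = 432; a·n₀/n = 181·82/432 = 34.3565; c·n₁/n = 29·350/432 = 23.4954
Stratum 3 (≥ 60): n₁ = 385, n₀ = 314, n = 699; a·n₀/n = 201·314/699 = 90.2918; c·n₁/n = 92·385/699 = 50.6724
RR_MH = (97.9430 + 34.3565 + 90.2918) / (20.3553 + 23.4954 + 50.6724) = 222.5913 / 94.5230 = 2.35489

2.355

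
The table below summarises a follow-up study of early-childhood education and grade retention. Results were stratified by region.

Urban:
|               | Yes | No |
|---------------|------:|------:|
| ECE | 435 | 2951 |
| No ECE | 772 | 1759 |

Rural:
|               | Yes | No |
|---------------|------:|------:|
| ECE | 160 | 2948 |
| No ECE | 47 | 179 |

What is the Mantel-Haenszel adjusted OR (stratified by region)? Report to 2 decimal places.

OR_MH = Σ(aᵢdᵢ/nᵢ) / Σ(bᵢcᵢ/nᵢ), where nᵢ is the stratum total.
Stratum 1 (Urban): n = 5917; a·d/n = 435·1759/5917 = 129.3164; b·c/n = 2951·772/5917 = 385.0215
Stratum 2 (Rural): n = 3334; a·d/n = 160·179/3334 = 8.5903; b·c/n = 2948·47/3334 = 41.5585
OR_MH = (129.3164 + 8.5903) / (385.0215 + 41.5585) = 137.9067 / 426.5800 = 0.32328

0.32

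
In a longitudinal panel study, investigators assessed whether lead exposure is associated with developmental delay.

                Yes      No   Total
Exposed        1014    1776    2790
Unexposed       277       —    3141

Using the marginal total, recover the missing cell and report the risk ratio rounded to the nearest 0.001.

The missing cell is in the unexposed row: 3141 − 277 = 2864.
So a = 1014, b = 1776, c = 277, d = 2864.
RR = [a/(a+b)] / [c/(c+d)] = (1014/2790) / (277/3141) = 0.36344/0.08819 = 4.12118

4.121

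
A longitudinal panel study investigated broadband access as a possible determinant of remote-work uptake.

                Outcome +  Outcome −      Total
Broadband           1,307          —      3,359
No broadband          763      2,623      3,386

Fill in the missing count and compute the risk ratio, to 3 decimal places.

1.727

The missing cell is in the exposed row: 3359 − 1307 = 2052.
So a = 1307, b = 2052, c = 763, d = 2623.
RR = [a/(a+b)] / [c/(c+d)] = (1307/3359) / (763/3386) = 0.38910/0.22534 = 1.72674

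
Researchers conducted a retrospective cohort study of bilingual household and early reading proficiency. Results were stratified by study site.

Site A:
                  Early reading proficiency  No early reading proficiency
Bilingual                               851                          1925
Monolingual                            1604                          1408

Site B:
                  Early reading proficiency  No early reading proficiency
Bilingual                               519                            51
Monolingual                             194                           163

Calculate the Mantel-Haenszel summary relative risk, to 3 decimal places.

RR_MH = Σ(aᵢ·n₀ᵢ/nᵢ) / Σ(cᵢ·n₁ᵢ/nᵢ), with n₁ᵢ = aᵢ+bᵢ (exposed), n₀ᵢ = cᵢ+dᵢ (unexposed), nᵢ = n₁ᵢ+n₀ᵢ.
Stratum 1 (Site A): n₁ = 2776, n₀ = 3012, n = 5788; a·n₀/n = 851·3012/5788 = 442.8493; c·n₁/n = 1604·2776/5788 = 769.2992
Stratum 2 (Site B): n₁ = 570, n₀ = 357, n = 927; a·n₀/n = 519·357/927 = 199.8738; c·n₁/n = 194·570/927 = 119.2880
RR_MH = (442.8493 + 199.8738) / (769.2992 + 119.2880) = 642.7231 / 888.5873 = 0.72331

0.723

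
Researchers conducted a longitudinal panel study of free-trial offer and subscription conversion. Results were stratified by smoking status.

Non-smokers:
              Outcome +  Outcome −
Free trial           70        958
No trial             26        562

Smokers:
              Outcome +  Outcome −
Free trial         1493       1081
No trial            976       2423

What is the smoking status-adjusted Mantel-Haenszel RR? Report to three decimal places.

2.002

RR_MH = Σ(aᵢ·n₀ᵢ/nᵢ) / Σ(cᵢ·n₁ᵢ/nᵢ), with n₁ᵢ = aᵢ+bᵢ (exposed), n₀ᵢ = cᵢ+dᵢ (unexposed), nᵢ = n₁ᵢ+n₀ᵢ.
Stratum 1 (Non-smokers): n₁ = 1028, n₀ = 588, n = 1616; a·n₀/n = 70·588/1616 = 25.4703; c·n₁/n = 26·1028/1616 = 16.5396
Stratum 2 (Smokers): n₁ = 2574, n₀ = 3399, n = 5973; a·n₀/n = 1493·3399/5973 = 849.6077; c·n₁/n = 976·2574/5973 = 420.5967
RR_MH = (25.4703 + 849.6077) / (16.5396 + 420.5967) = 875.0780 / 437.1363 = 2.00184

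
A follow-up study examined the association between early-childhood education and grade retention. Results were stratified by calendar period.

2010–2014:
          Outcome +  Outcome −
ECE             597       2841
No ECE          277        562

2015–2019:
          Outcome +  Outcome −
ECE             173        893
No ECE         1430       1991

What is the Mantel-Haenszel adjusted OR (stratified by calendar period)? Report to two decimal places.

OR_MH = Σ(aᵢdᵢ/nᵢ) / Σ(bᵢcᵢ/nᵢ), where nᵢ is the stratum total.
Stratum 1 (2010–2014): n = 4277; a·d/n = 597·562/4277 = 78.4461; b·c/n = 2841·277/4277 = 183.9974
Stratum 2 (2015–2019): n = 4487; a·d/n = 173·1991/4487 = 76.7647; b·c/n = 893·1430/4487 = 284.5977
OR_MH = (78.4461 + 76.7647) / (183.9974 + 284.5977) = 155.2108 / 468.5952 = 0.33123

0.33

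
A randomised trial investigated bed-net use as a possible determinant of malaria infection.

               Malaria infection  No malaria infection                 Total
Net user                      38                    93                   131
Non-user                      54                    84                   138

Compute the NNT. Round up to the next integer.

Risk in treated group = 38/131 = 0.29008; risk in control = 54/138 = 0.39130.
Absolute risk reduction = 0.39130 − 0.29008 = 0.10123
NNT = 1 / ARR = 1 / 0.10123 = 9.879 → round up → 10

10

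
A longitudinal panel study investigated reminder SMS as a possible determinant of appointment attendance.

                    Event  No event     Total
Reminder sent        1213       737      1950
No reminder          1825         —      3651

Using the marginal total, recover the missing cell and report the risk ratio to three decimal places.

1.244

The missing cell is in the unexposed row: 3651 − 1825 = 1826.
So a = 1213, b = 737, c = 1825, d = 1826.
RR = [a/(a+b)] / [c/(c+d)] = (1213/1950) / (1825/3651) = 0.62205/0.49986 = 1.24444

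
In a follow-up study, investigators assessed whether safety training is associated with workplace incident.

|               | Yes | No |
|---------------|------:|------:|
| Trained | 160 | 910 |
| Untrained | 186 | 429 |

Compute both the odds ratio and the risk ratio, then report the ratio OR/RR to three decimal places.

0.820

Cells: a = 160, b = 910, c = 186, d = 429.
OR = (160·429)/(910·186) = 68640/169260 = 0.40553
Risk in exposed = 160/1070 = 0.14953; risk in unexposed = 186/615 = 0.30244; RR = 0.49442
OR/RR = 0.40553 / 0.49442 = 0.82021
The outcome is not rare, so the OR lies further from 1 than the RR.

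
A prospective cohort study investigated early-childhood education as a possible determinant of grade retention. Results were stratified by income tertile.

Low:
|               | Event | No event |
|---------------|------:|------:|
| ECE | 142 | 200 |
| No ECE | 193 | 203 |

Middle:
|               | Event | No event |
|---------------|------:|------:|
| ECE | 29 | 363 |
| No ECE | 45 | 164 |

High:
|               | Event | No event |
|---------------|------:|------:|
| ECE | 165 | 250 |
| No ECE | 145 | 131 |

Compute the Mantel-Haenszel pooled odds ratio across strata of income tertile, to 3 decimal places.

0.593

OR_MH = Σ(aᵢdᵢ/nᵢ) / Σ(bᵢcᵢ/nᵢ), where nᵢ is the stratum total.
Stratum 1 (Low): n = 738; a·d/n = 142·203/738 = 39.0596; b·c/n = 200·193/738 = 52.3035
Stratum 2 (Middle): n = 601; a·d/n = 29·164/601 = 7.9135; b·c/n = 363·45/601 = 27.1797
Stratum 3 (High): n = 691; a·d/n = 165·131/691 = 31.2808; b·c/n = 250·145/691 = 52.4602
OR_MH = (39.0596 + 7.9135 + 31.2808) / (52.3035 + 27.1797 + 52.4602) = 78.2539 / 131.9434 = 0.59309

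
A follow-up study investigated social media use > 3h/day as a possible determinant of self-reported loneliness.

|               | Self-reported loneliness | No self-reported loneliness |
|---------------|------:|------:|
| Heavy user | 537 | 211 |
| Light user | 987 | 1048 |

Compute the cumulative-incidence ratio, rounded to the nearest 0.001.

Cells: a = 537, b = 211, c = 987, d = 1048.
Risk in exposed = 537/748 = 0.71791; risk in unexposed = 987/2035 = 0.48501.
RR = 0.71791 / 0.48501 = 1.48020
The risk among the exposed is 1.48 times that among the unexposed.

1.480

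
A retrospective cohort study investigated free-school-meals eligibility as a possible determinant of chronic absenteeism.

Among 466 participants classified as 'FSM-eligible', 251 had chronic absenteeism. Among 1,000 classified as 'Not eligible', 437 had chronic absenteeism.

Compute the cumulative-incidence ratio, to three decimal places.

1.233

From the description: a = 251, b = 215, c = 437, d = 563.
Risk in exposed = 251/466 = 0.53863; risk in unexposed = 437/1000 = 0.43700.
RR = 0.53863 / 0.43700 = 1.23256
The risk among the exposed is 1.23 times that among the unexposed.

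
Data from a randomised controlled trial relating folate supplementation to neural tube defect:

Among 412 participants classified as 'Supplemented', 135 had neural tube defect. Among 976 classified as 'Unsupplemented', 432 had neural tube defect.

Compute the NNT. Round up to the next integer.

Risk in treated group = 135/412 = 0.32767; risk in control = 432/976 = 0.44262.
Absolute risk reduction = 0.44262 − 0.32767 = 0.11495
NNT = 1 / ARR = 1 / 0.11495 = 8.699 → round up → 9

9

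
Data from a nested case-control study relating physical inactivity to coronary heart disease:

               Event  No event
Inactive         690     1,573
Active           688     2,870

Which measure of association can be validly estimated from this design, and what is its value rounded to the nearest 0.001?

Cells: a = 690, b = 1573, c = 688, d = 2870.
This is a nested case-control study: participants were sampled on outcome status, so risks in the source population cannot be estimated directly — relative risk is not valid here. The odds ratio is the appropriate measure.
OR = (a·d)/(b·c) = (690 × 2870) / (1573 × 688) = 1980300 / 1082224 = 1.82984

1.830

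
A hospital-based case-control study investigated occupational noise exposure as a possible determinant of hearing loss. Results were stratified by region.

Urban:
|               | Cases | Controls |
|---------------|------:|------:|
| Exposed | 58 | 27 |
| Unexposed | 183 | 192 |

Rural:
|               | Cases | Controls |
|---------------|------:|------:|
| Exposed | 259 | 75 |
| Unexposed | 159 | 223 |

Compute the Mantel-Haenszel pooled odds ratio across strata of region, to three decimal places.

3.828

OR_MH = Σ(aᵢdᵢ/nᵢ) / Σ(bᵢcᵢ/nᵢ), where nᵢ is the stratum total.
Stratum 1 (Urban): n = 460; a·d/n = 58·192/460 = 24.2087; b·c/n = 27·183/460 = 10.7413
Stratum 2 (Rural): n = 716; a·d/n = 259·223/716 = 80.6662; b·c/n = 75·159/716 = 16.6550
OR_MH = (24.2087 + 80.6662) / (10.7413 + 16.6550) = 104.8749 / 27.3963 = 3.82806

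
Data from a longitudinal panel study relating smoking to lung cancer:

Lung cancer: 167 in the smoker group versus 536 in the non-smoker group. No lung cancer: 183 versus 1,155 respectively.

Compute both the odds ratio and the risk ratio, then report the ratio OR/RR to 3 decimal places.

From the description: a = 167, b = 183, c = 536, d = 1155.
OR = (167·1155)/(183·536) = 192885/98088 = 1.96645
Risk in exposed = 167/350 = 0.47714; risk in unexposed = 536/1691 = 0.31697; RR = 1.50531
OR/RR = 1.96645 / 1.50531 = 1.30634
The outcome is not rare, so the OR lies further from 1 than the RR.

1.306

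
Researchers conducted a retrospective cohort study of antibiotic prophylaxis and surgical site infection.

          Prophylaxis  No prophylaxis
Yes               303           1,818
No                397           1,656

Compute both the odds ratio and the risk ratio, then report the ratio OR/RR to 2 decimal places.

0.84

Reading the table with exposure as columns: a = 303 (Prophylaxis, case), b = 397 (Prophylaxis, non-case), c = 1818 (No prophylaxis, case), d = 1656.
OR = (303·1656)/(397·1818) = 501768/721746 = 0.69521
Risk in exposed = 303/700 = 0.43286; risk in unexposed = 1818/3474 = 0.52332; RR = 0.82714
OR/RR = 0.69521 / 0.82714 = 0.84050
The outcome is not rare, so the OR lies further from 1 than the RR.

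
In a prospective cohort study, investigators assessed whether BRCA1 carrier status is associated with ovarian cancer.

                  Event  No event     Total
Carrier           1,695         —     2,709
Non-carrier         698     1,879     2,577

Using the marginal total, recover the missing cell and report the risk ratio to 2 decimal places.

The missing cell is in the exposed row: 2709 − 1695 = 1014.
So a = 1695, b = 1014, c = 698, d = 1879.
RR = [a/(a+b)] / [c/(c+d)] = (1695/2709) / (698/2577) = 0.62569/0.27086 = 2.31004

2.31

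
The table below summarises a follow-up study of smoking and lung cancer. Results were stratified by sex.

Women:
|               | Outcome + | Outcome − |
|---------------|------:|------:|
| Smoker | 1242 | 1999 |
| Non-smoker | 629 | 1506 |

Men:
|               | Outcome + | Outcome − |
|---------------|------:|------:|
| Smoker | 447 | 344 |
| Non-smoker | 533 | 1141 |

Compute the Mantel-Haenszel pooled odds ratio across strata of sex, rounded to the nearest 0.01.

OR_MH = Σ(aᵢdᵢ/nᵢ) / Σ(bᵢcᵢ/nᵢ), where nᵢ is the stratum total.
Stratum 1 (Women): n = 5376; a·d/n = 1242·1506/5376 = 347.9263; b·c/n = 1999·629/5376 = 233.8860
Stratum 2 (Men): n = 2465; a·d/n = 447·1141/2465 = 206.9075; b·c/n = 344·533/2465 = 74.3822
OR_MH = (347.9263 + 206.9075) / (233.8860 + 74.3822) = 554.8338 / 308.2681 = 1.79984

1.80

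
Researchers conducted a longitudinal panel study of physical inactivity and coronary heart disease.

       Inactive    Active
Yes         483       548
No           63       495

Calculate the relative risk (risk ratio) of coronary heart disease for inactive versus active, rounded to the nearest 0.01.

1.68

Reading the table with exposure as columns: a = 483 (Inactive, case), b = 63 (Inactive, non-case), c = 548 (Active, case), d = 495.
Risk in exposed = 483/546 = 0.88462; risk in unexposed = 548/1043 = 0.52541.
RR = 0.88462 / 0.52541 = 1.68367
The risk among the exposed is 1.68 times that among the unexposed.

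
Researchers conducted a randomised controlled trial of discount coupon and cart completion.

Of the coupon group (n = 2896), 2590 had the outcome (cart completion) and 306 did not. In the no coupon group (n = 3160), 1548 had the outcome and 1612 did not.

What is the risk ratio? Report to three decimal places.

1.826

From the description: a = 2590, b = 306, c = 1548, d = 1612.
Risk in exposed = 2590/2896 = 0.89434; risk in unexposed = 1548/3160 = 0.48987.
RR = 0.89434 / 0.48987 = 1.82565
The risk among the exposed is 1.83 times that among the unexposed.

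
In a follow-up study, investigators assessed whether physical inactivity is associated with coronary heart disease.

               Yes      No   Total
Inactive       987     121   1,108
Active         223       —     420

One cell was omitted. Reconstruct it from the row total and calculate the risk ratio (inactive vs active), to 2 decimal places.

1.68

The missing cell is in the unexposed row: 420 − 223 = 197.
So a = 987, b = 121, c = 223, d = 197.
RR = [a/(a+b)] / [c/(c+d)] = (987/1108) / (223/420) = 0.89079/0.53095 = 1.67773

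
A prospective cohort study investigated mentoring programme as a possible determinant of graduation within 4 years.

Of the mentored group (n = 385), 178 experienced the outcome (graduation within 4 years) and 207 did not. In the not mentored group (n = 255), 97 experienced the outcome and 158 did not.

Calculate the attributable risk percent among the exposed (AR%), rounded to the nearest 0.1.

From the description: a = 178, b = 207, c = 97, d = 158.
Risk in exposed = 178/385 = 0.46234; risk in unexposed = 97/255 = 0.38039.
RR = 0.46234/0.38039 = 1.21542
AR% = (RR − 1)/RR × 100 = (1.21542 − 1)/1.21542 × 100 = 17.7242%

17.7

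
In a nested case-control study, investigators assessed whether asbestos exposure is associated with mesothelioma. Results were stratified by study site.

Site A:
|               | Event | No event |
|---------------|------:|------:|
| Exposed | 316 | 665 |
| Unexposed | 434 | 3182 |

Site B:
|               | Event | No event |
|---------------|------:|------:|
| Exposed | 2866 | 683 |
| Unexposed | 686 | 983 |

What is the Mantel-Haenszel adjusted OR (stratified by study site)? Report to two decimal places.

4.97

OR_MH = Σ(aᵢdᵢ/nᵢ) / Σ(bᵢcᵢ/nᵢ), where nᵢ is the stratum total.
Stratum 1 (Site A): n = 4597; a·d/n = 316·3182/4597 = 218.7322; b·c/n = 665·434/4597 = 62.7822
Stratum 2 (Site B): n = 5218; a·d/n = 2866·983/5218 = 539.9153; b·c/n = 683·686/5218 = 89.7926
OR_MH = (218.7322 + 539.9153) / (62.7822 + 89.7926) = 758.6475 / 152.5749 = 4.97230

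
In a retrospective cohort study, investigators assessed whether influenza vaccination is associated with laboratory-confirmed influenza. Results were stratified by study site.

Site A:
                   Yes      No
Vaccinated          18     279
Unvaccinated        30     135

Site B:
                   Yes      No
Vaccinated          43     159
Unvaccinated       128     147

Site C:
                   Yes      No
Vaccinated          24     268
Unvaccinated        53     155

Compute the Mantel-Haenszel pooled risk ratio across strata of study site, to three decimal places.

RR_MH = Σ(aᵢ·n₀ᵢ/nᵢ) / Σ(cᵢ·n₁ᵢ/nᵢ), with n₁ᵢ = aᵢ+bᵢ (exposed), n₀ᵢ = cᵢ+dᵢ (unexposed), nᵢ = n₁ᵢ+n₀ᵢ.
Stratum 1 (Site A): n₁ = 297, n₀ = 165, n = 462; a·n₀/n = 18·165/462 = 6.4286; c·n₁/n = 30·297/462 = 19.2857
Stratum 2 (Site B): n₁ = 202, n₀ = 275, n = 477; a·n₀/n = 43·275/477 = 24.7904; c·n₁/n = 128·202/477 = 54.2055
Stratum 3 (Site C): n₁ = 292, n₀ = 208, n = 500; a·n₀/n = 24·208/500 = 9.9840; c·n₁/n = 53·292/500 = 30.9520
RR_MH = (6.4286 + 24.7904 + 9.9840) / (19.2857 + 54.2055 + 30.9520) = 41.2029 / 104.4432 = 0.39450

0.395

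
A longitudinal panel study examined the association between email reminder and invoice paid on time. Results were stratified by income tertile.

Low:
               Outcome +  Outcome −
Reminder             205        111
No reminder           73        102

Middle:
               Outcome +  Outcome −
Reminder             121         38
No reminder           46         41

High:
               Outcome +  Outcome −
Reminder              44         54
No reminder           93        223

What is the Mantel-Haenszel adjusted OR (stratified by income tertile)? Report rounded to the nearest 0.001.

2.419

OR_MH = Σ(aᵢdᵢ/nᵢ) / Σ(bᵢcᵢ/nᵢ), where nᵢ is the stratum total.
Stratum 1 (Low): n = 491; a·d/n = 205·102/491 = 42.5866; b·c/n = 111·73/491 = 16.5031
Stratum 2 (Middle): n = 246; a·d/n = 121·41/246 = 20.1667; b·c/n = 38·46/246 = 7.1057
Stratum 3 (High): n = 414; a·d/n = 44·223/414 = 23.7005; b·c/n = 54·93/414 = 12.1304
OR_MH = (42.5866 + 20.1667 + 23.7005) / (16.5031 + 7.1057 + 12.1304) = 86.4537 / 35.7392 = 2.41902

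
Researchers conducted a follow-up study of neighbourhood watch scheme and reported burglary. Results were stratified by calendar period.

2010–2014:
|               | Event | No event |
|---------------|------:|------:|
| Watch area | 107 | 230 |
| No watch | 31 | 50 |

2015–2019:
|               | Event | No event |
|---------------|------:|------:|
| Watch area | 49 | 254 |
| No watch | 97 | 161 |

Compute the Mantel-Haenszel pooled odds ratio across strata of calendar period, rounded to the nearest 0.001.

OR_MH = Σ(aᵢdᵢ/nᵢ) / Σ(bᵢcᵢ/nᵢ), where nᵢ is the stratum total.
Stratum 1 (2010–2014): n = 418; a·d/n = 107·50/418 = 12.7990; b·c/n = 230·31/418 = 17.0574
Stratum 2 (2015–2019): n = 561; a·d/n = 49·161/561 = 14.0624; b·c/n = 254·97/561 = 43.9180
OR_MH = (12.7990 + 14.0624) / (17.0574 + 43.9180) = 26.8614 / 60.9754 = 0.44053

0.441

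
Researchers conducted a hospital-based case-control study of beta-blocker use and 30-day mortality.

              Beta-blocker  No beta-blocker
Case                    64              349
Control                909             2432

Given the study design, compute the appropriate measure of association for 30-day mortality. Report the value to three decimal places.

0.491

Reading the table with exposure as columns: a = 64 (Beta-blocker, case), b = 909 (Beta-blocker, non-case), c = 349 (No beta-blocker, case), d = 2432.
This is a hospital-based case-control study: participants were sampled on outcome status, so risks in the source population cannot be estimated directly — relative risk is not valid here. The odds ratio is the appropriate measure.
OR = (a·d)/(b·c) = (64 × 2432) / (909 × 349) = 155648 / 317241 = 0.49063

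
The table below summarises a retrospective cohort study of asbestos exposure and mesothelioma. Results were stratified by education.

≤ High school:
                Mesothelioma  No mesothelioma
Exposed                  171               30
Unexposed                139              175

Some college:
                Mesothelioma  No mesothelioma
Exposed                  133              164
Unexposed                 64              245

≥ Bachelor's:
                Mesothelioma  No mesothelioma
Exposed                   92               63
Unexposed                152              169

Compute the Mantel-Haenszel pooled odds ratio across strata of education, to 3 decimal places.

3.174

OR_MH = Σ(aᵢdᵢ/nᵢ) / Σ(bᵢcᵢ/nᵢ), where nᵢ is the stratum total.
Stratum 1 (≤ High school): n = 515; a·d/n = 171·175/515 = 58.1068; b·c/n = 30·139/515 = 8.0971
Stratum 2 (Some college): n = 606; a·d/n = 133·245/606 = 53.7706; b·c/n = 164·64/606 = 17.3201
Stratum 3 (≥ Bachelor's): n = 476; a·d/n = 92·169/476 = 32.6639; b·c/n = 63·152/476 = 20.1176
OR_MH = (58.1068 + 53.7706 + 32.6639) / (8.0971 + 17.3201 + 20.1176) = 144.5413 / 45.5349 = 3.17430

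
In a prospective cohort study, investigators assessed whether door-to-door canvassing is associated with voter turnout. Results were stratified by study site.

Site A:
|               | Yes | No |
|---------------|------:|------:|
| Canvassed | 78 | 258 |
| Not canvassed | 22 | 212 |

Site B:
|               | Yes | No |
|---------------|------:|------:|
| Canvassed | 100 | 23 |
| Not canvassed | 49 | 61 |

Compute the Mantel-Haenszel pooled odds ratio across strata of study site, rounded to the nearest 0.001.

OR_MH = Σ(aᵢdᵢ/nᵢ) / Σ(bᵢcᵢ/nᵢ), where nᵢ is the stratum total.
Stratum 1 (Site A): n = 570; a·d/n = 78·212/570 = 29.0105; b·c/n = 258·22/570 = 9.9579
Stratum 2 (Site B): n = 233; a·d/n = 100·61/233 = 26.1803; b·c/n = 23·49/233 = 4.8369
OR_MH = (29.0105 + 26.1803) / (9.9579 + 4.8369) = 55.1908 / 14.7948 = 3.73042

3.730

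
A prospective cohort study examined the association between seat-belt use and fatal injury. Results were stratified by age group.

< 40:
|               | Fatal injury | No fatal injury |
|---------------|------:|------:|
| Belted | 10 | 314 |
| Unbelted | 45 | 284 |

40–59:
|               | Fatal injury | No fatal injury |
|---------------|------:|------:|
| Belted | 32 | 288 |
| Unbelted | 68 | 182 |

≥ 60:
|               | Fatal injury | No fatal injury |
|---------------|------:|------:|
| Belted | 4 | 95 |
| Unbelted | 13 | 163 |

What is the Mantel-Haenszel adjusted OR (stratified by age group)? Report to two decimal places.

0.28

OR_MH = Σ(aᵢdᵢ/nᵢ) / Σ(bᵢcᵢ/nᵢ), where nᵢ is the stratum total.
Stratum 1 (< 40): n = 653; a·d/n = 10·284/653 = 4.3492; b·c/n = 314·45/653 = 21.6386
Stratum 2 (40–59): n = 570; a·d/n = 32·182/570 = 10.2175; b·c/n = 288·68/570 = 34.3579
Stratum 3 (≥ 60): n = 275; a·d/n = 4·163/275 = 2.3709; b·c/n = 95·13/275 = 4.4909
OR_MH = (4.3492 + 10.2175 + 2.3709) / (21.6386 + 34.3579 + 4.4909) = 16.9376 / 60.4874 = 0.28002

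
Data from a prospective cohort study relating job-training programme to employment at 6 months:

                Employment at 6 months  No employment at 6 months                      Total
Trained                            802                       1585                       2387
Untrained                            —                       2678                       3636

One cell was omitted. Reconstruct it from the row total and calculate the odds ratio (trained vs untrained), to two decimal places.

1.41

The missing cell is in the unexposed row: 3636 − 2678 = 958.
So a = 802, b = 1585, c = 958, d = 2678.
OR = (a·d)/(b·c) = (802 × 2678) / (1585 × 958) = 2147756 / 1518430 = 1.41446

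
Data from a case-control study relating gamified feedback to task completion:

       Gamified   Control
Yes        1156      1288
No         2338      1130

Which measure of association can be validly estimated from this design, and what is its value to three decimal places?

0.434

Reading the table with exposure as columns: a = 1156 (Gamified, case), b = 2338 (Gamified, non-case), c = 1288 (Control, case), d = 1130.
This is a case-control study: participants were sampled on outcome status, so risks in the source population cannot be estimated directly — relative risk is not valid here. The odds ratio is the appropriate measure.
OR = (a·d)/(b·c) = (1156 × 1130) / (2338 × 1288) = 1306280 / 3011344 = 0.43379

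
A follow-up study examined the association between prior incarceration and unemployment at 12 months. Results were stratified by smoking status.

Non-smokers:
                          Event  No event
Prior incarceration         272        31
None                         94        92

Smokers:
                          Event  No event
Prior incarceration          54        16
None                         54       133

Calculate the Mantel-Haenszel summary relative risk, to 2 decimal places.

1.96

RR_MH = Σ(aᵢ·n₀ᵢ/nᵢ) / Σ(cᵢ·n₁ᵢ/nᵢ), with n₁ᵢ = aᵢ+bᵢ (exposed), n₀ᵢ = cᵢ+dᵢ (unexposed), nᵢ = n₁ᵢ+n₀ᵢ.
Stratum 1 (Non-smokers): n₁ = 303, n₀ = 186, n = 489; a·n₀/n = 272·186/489 = 103.4601; c·n₁/n = 94·303/489 = 58.2454
Stratum 2 (Smokers): n₁ = 70, n₀ = 187, n = 257; a·n₀/n = 54·187/257 = 39.2918; c·n₁/n = 54·70/257 = 14.7082
RR_MH = (103.4601 + 39.2918) / (58.2454 + 14.7082) = 142.7520 / 72.9536 = 1.95675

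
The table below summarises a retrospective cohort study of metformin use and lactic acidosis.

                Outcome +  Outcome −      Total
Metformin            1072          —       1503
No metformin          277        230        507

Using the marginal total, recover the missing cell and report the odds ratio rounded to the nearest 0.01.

The missing cell is in the exposed row: 1503 − 1072 = 431.
So a = 1072, b = 431, c = 277, d = 230.
OR = (a·d)/(b·c) = (1072 × 230) / (431 × 277) = 246560 / 119387 = 2.06522

2.07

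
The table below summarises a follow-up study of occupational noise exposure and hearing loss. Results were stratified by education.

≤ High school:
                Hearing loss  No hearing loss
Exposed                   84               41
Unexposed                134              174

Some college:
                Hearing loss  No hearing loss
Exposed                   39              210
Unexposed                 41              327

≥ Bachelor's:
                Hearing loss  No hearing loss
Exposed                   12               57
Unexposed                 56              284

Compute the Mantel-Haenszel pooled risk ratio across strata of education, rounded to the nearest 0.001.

RR_MH = Σ(aᵢ·n₀ᵢ/nᵢ) / Σ(cᵢ·n₁ᵢ/nᵢ), with n₁ᵢ = aᵢ+bᵢ (exposed), n₀ᵢ = cᵢ+dᵢ (unexposed), nᵢ = n₁ᵢ+n₀ᵢ.
Stratum 1 (≤ High school): n₁ = 125, n₀ = 308, n = 433; a·n₀/n = 84·308/433 = 59.7506; c·n₁/n = 134·125/433 = 38.6836
Stratum 2 (Some college): n₁ = 249, n₀ = 368, n = 617; a·n₀/n = 39·368/617 = 23.2609; c·n₁/n = 41·249/617 = 16.5462
Stratum 3 (≥ Bachelor's): n₁ = 69, n₀ = 340, n = 409; a·n₀/n = 12·340/409 = 9.9756; c·n₁/n = 56·69/409 = 9.4474
RR_MH = (59.7506 + 23.2609 + 9.9756) / (38.6836 + 16.5462 + 9.4474) = 92.9871 / 64.6772 = 1.43771

1.438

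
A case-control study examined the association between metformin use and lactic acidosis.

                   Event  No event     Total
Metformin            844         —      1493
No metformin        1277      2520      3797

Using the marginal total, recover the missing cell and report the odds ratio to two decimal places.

2.57

The missing cell is in the exposed row: 1493 − 844 = 649.
So a = 844, b = 649, c = 1277, d = 2520.
OR = (a·d)/(b·c) = (844 × 2520) / (649 × 1277) = 2126880 / 828773 = 2.56630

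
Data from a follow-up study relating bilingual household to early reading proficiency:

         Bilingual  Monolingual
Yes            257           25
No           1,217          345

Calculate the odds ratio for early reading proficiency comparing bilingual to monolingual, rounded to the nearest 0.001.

2.914

Reading the table with exposure as columns: a = 257 (Bilingual, case), b = 1217 (Bilingual, non-case), c = 25 (Monolingual, case), d = 345.
OR = (a·d)/(b·c) = (257 × 345) / (1217 × 25) = 88665 / 30425 = 2.91422
The odds of early reading proficiency are about 2.91 times as high in the bilingual group.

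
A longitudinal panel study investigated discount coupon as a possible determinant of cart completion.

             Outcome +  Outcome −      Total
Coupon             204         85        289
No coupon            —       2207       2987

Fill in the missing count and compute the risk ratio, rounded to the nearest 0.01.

2.70

The missing cell is in the unexposed row: 2987 − 2207 = 780.
So a = 204, b = 85, c = 780, d = 2207.
RR = [a/(a+b)] / [c/(c+d)] = (204/289) / (780/2987) = 0.70588/0.26113 = 2.70317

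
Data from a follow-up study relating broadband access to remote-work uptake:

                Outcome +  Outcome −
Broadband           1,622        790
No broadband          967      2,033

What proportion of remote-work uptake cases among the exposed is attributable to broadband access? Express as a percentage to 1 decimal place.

52.1

Cells: a = 1622, b = 790, c = 967, d = 2033.
Risk in exposed = 1622/2412 = 0.67247; risk in unexposed = 967/3000 = 0.32233.
RR = 0.67247/0.32233 = 2.08626
AR% = (RR − 1)/RR × 100 = (2.08626 − 1)/2.08626 × 100 = 52.0673%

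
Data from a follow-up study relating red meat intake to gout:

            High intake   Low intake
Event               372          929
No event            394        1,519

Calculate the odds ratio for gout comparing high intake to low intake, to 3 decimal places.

Reading the table with exposure as columns: a = 372 (High intake, case), b = 394 (High intake, non-case), c = 929 (Low intake, case), d = 1519.
OR = (a·d)/(b·c) = (372 × 1519) / (394 × 929) = 565068 / 366026 = 1.54379
The odds of gout are about 1.54 times as high in the high intake group.

1.544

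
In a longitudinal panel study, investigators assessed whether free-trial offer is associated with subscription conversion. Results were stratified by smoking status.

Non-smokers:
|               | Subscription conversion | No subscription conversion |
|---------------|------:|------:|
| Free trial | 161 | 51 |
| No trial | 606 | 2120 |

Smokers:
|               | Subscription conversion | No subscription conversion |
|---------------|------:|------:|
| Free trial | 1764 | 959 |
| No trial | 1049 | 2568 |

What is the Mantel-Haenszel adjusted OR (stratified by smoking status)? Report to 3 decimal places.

OR_MH = Σ(aᵢdᵢ/nᵢ) / Σ(bᵢcᵢ/nᵢ), where nᵢ is the stratum total.
Stratum 1 (Non-smokers): n = 2938; a·d/n = 161·2120/2938 = 116.1743; b·c/n = 51·606/2938 = 10.5194
Stratum 2 (Smokers): n = 6340; a·d/n = 1764·2568/6340 = 714.5035; b·c/n = 959·1049/6340 = 158.6737
OR_MH = (116.1743 + 714.5035) / (10.5194 + 158.6737) = 830.6777 / 169.1931 = 4.90964

4.910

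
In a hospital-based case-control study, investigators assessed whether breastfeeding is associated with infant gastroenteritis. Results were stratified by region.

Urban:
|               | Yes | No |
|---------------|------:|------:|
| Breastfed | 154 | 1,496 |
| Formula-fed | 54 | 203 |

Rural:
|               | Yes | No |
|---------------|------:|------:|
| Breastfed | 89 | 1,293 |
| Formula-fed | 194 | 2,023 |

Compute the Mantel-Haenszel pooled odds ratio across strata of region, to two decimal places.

OR_MH = Σ(aᵢdᵢ/nᵢ) / Σ(bᵢcᵢ/nᵢ), where nᵢ is the stratum total.
Stratum 1 (Urban): n = 1907; a·d/n = 154·203/1907 = 16.3933; b·c/n = 1496·54/1907 = 42.3618
Stratum 2 (Rural): n = 3599; a·d/n = 89·2023/3599 = 50.0270; b·c/n = 1293·194/3599 = 69.6977
OR_MH = (16.3933 + 50.0270) / (42.3618 + 69.6977) = 66.4202 / 112.0595 = 0.59272

0.59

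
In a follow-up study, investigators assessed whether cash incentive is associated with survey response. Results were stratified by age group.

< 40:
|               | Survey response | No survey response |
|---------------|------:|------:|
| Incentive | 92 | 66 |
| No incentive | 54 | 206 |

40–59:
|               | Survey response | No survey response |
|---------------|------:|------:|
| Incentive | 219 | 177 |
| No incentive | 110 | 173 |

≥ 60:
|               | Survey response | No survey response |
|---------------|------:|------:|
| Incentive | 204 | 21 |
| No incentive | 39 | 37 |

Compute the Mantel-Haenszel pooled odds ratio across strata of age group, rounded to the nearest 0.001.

3.162

OR_MH = Σ(aᵢdᵢ/nᵢ) / Σ(bᵢcᵢ/nᵢ), where nᵢ is the stratum total.
Stratum 1 (< 40): n = 418; a·d/n = 92·206/418 = 45.3397; b·c/n = 66·54/418 = 8.5263
Stratum 2 (40–59): n = 679; a·d/n = 219·173/679 = 55.7982; b·c/n = 177·110/679 = 28.6745
Stratum 3 (≥ 60): n = 301; a·d/n = 204·37/301 = 25.0764; b·c/n = 21·39/301 = 2.7209
OR_MH = (45.3397 + 55.7982 + 25.0764) / (8.5263 + 28.6745 + 2.7209) = 126.2144 / 39.9218 = 3.16154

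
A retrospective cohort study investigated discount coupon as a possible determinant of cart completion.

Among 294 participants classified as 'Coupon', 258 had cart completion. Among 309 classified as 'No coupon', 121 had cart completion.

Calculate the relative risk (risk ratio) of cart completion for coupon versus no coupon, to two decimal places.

From the description: a = 258, b = 36, c = 121, d = 188.
Risk in exposed = 258/294 = 0.87755; risk in unexposed = 121/309 = 0.39159.
RR = 0.87755 / 0.39159 = 2.24102
The risk among the exposed is 2.24 times that among the unexposed.

2.24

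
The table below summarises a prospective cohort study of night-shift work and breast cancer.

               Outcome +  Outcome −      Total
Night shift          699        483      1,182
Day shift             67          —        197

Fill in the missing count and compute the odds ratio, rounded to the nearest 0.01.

The missing cell is in the unexposed row: 197 − 67 = 130.
So a = 699, b = 483, c = 67, d = 130.
OR = (a·d)/(b·c) = (699 × 130) / (483 × 67) = 90870 / 32361 = 2.80801

2.81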